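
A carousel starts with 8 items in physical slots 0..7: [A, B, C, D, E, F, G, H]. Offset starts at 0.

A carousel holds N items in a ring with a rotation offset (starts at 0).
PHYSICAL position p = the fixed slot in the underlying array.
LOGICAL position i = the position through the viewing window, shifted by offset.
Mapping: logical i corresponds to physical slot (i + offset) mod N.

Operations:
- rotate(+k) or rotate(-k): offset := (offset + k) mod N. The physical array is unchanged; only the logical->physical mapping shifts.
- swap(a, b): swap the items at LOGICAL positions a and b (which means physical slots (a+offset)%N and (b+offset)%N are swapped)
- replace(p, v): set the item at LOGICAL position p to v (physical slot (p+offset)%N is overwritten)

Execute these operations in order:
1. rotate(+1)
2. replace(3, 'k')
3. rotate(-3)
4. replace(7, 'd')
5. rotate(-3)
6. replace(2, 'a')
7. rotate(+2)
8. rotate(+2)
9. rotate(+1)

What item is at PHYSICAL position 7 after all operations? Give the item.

After op 1 (rotate(+1)): offset=1, physical=[A,B,C,D,E,F,G,H], logical=[B,C,D,E,F,G,H,A]
After op 2 (replace(3, 'k')): offset=1, physical=[A,B,C,D,k,F,G,H], logical=[B,C,D,k,F,G,H,A]
After op 3 (rotate(-3)): offset=6, physical=[A,B,C,D,k,F,G,H], logical=[G,H,A,B,C,D,k,F]
After op 4 (replace(7, 'd')): offset=6, physical=[A,B,C,D,k,d,G,H], logical=[G,H,A,B,C,D,k,d]
After op 5 (rotate(-3)): offset=3, physical=[A,B,C,D,k,d,G,H], logical=[D,k,d,G,H,A,B,C]
After op 6 (replace(2, 'a')): offset=3, physical=[A,B,C,D,k,a,G,H], logical=[D,k,a,G,H,A,B,C]
After op 7 (rotate(+2)): offset=5, physical=[A,B,C,D,k,a,G,H], logical=[a,G,H,A,B,C,D,k]
After op 8 (rotate(+2)): offset=7, physical=[A,B,C,D,k,a,G,H], logical=[H,A,B,C,D,k,a,G]
After op 9 (rotate(+1)): offset=0, physical=[A,B,C,D,k,a,G,H], logical=[A,B,C,D,k,a,G,H]

Answer: H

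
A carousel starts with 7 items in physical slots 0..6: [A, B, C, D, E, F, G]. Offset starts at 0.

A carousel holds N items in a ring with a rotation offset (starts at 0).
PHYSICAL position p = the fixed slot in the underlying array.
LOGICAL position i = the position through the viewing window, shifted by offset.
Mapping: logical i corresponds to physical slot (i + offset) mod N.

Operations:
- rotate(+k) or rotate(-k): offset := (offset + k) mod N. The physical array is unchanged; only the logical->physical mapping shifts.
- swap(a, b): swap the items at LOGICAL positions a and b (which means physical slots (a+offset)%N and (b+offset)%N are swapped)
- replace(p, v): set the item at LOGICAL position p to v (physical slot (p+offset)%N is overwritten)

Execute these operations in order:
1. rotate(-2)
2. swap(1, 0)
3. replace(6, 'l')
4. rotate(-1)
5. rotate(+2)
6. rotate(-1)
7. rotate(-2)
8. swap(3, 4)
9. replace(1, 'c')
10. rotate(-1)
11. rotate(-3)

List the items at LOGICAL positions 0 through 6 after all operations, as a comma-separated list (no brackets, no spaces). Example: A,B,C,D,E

Answer: A,F,B,C,D,c,G

Derivation:
After op 1 (rotate(-2)): offset=5, physical=[A,B,C,D,E,F,G], logical=[F,G,A,B,C,D,E]
After op 2 (swap(1, 0)): offset=5, physical=[A,B,C,D,E,G,F], logical=[G,F,A,B,C,D,E]
After op 3 (replace(6, 'l')): offset=5, physical=[A,B,C,D,l,G,F], logical=[G,F,A,B,C,D,l]
After op 4 (rotate(-1)): offset=4, physical=[A,B,C,D,l,G,F], logical=[l,G,F,A,B,C,D]
After op 5 (rotate(+2)): offset=6, physical=[A,B,C,D,l,G,F], logical=[F,A,B,C,D,l,G]
After op 6 (rotate(-1)): offset=5, physical=[A,B,C,D,l,G,F], logical=[G,F,A,B,C,D,l]
After op 7 (rotate(-2)): offset=3, physical=[A,B,C,D,l,G,F], logical=[D,l,G,F,A,B,C]
After op 8 (swap(3, 4)): offset=3, physical=[F,B,C,D,l,G,A], logical=[D,l,G,A,F,B,C]
After op 9 (replace(1, 'c')): offset=3, physical=[F,B,C,D,c,G,A], logical=[D,c,G,A,F,B,C]
After op 10 (rotate(-1)): offset=2, physical=[F,B,C,D,c,G,A], logical=[C,D,c,G,A,F,B]
After op 11 (rotate(-3)): offset=6, physical=[F,B,C,D,c,G,A], logical=[A,F,B,C,D,c,G]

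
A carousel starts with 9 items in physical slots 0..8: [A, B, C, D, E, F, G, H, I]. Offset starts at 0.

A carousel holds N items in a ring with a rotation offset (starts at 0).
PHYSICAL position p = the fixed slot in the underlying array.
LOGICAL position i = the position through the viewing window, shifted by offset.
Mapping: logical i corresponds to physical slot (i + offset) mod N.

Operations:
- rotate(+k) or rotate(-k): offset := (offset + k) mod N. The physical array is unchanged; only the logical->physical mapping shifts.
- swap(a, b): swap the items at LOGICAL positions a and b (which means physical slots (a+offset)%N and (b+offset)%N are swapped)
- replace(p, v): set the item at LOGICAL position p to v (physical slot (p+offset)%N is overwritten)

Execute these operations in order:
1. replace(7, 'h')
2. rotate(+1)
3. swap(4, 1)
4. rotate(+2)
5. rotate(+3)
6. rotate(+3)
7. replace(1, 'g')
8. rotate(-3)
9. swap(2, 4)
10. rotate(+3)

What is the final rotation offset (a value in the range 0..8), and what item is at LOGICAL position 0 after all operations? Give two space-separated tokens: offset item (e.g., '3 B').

After op 1 (replace(7, 'h')): offset=0, physical=[A,B,C,D,E,F,G,h,I], logical=[A,B,C,D,E,F,G,h,I]
After op 2 (rotate(+1)): offset=1, physical=[A,B,C,D,E,F,G,h,I], logical=[B,C,D,E,F,G,h,I,A]
After op 3 (swap(4, 1)): offset=1, physical=[A,B,F,D,E,C,G,h,I], logical=[B,F,D,E,C,G,h,I,A]
After op 4 (rotate(+2)): offset=3, physical=[A,B,F,D,E,C,G,h,I], logical=[D,E,C,G,h,I,A,B,F]
After op 5 (rotate(+3)): offset=6, physical=[A,B,F,D,E,C,G,h,I], logical=[G,h,I,A,B,F,D,E,C]
After op 6 (rotate(+3)): offset=0, physical=[A,B,F,D,E,C,G,h,I], logical=[A,B,F,D,E,C,G,h,I]
After op 7 (replace(1, 'g')): offset=0, physical=[A,g,F,D,E,C,G,h,I], logical=[A,g,F,D,E,C,G,h,I]
After op 8 (rotate(-3)): offset=6, physical=[A,g,F,D,E,C,G,h,I], logical=[G,h,I,A,g,F,D,E,C]
After op 9 (swap(2, 4)): offset=6, physical=[A,I,F,D,E,C,G,h,g], logical=[G,h,g,A,I,F,D,E,C]
After op 10 (rotate(+3)): offset=0, physical=[A,I,F,D,E,C,G,h,g], logical=[A,I,F,D,E,C,G,h,g]

Answer: 0 A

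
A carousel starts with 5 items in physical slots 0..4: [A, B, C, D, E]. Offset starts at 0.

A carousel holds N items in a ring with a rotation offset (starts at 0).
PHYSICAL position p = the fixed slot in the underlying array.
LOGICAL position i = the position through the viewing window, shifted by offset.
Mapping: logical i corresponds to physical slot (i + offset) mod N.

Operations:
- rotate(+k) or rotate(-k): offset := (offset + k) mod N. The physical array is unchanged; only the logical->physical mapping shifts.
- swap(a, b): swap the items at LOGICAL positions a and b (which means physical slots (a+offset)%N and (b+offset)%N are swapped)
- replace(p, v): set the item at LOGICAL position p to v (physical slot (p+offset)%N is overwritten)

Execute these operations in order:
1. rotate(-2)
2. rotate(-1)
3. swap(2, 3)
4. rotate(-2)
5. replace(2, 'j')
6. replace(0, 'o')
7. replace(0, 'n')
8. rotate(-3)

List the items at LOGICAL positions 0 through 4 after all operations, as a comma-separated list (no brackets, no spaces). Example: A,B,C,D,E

After op 1 (rotate(-2)): offset=3, physical=[A,B,C,D,E], logical=[D,E,A,B,C]
After op 2 (rotate(-1)): offset=2, physical=[A,B,C,D,E], logical=[C,D,E,A,B]
After op 3 (swap(2, 3)): offset=2, physical=[E,B,C,D,A], logical=[C,D,A,E,B]
After op 4 (rotate(-2)): offset=0, physical=[E,B,C,D,A], logical=[E,B,C,D,A]
After op 5 (replace(2, 'j')): offset=0, physical=[E,B,j,D,A], logical=[E,B,j,D,A]
After op 6 (replace(0, 'o')): offset=0, physical=[o,B,j,D,A], logical=[o,B,j,D,A]
After op 7 (replace(0, 'n')): offset=0, physical=[n,B,j,D,A], logical=[n,B,j,D,A]
After op 8 (rotate(-3)): offset=2, physical=[n,B,j,D,A], logical=[j,D,A,n,B]

Answer: j,D,A,n,B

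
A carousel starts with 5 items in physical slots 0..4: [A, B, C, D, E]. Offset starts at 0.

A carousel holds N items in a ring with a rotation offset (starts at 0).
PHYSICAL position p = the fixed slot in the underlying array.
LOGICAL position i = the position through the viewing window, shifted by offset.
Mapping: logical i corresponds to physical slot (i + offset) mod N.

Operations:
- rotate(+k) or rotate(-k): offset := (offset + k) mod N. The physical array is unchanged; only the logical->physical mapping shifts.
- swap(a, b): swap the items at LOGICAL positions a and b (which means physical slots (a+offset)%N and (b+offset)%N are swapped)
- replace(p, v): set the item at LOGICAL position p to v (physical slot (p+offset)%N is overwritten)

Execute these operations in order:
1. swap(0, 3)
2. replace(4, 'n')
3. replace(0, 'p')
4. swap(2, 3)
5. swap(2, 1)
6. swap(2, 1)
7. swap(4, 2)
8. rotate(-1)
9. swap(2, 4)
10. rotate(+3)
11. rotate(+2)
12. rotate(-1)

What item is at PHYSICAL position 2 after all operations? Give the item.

Answer: n

Derivation:
After op 1 (swap(0, 3)): offset=0, physical=[D,B,C,A,E], logical=[D,B,C,A,E]
After op 2 (replace(4, 'n')): offset=0, physical=[D,B,C,A,n], logical=[D,B,C,A,n]
After op 3 (replace(0, 'p')): offset=0, physical=[p,B,C,A,n], logical=[p,B,C,A,n]
After op 4 (swap(2, 3)): offset=0, physical=[p,B,A,C,n], logical=[p,B,A,C,n]
After op 5 (swap(2, 1)): offset=0, physical=[p,A,B,C,n], logical=[p,A,B,C,n]
After op 6 (swap(2, 1)): offset=0, physical=[p,B,A,C,n], logical=[p,B,A,C,n]
After op 7 (swap(4, 2)): offset=0, physical=[p,B,n,C,A], logical=[p,B,n,C,A]
After op 8 (rotate(-1)): offset=4, physical=[p,B,n,C,A], logical=[A,p,B,n,C]
After op 9 (swap(2, 4)): offset=4, physical=[p,C,n,B,A], logical=[A,p,C,n,B]
After op 10 (rotate(+3)): offset=2, physical=[p,C,n,B,A], logical=[n,B,A,p,C]
After op 11 (rotate(+2)): offset=4, physical=[p,C,n,B,A], logical=[A,p,C,n,B]
After op 12 (rotate(-1)): offset=3, physical=[p,C,n,B,A], logical=[B,A,p,C,n]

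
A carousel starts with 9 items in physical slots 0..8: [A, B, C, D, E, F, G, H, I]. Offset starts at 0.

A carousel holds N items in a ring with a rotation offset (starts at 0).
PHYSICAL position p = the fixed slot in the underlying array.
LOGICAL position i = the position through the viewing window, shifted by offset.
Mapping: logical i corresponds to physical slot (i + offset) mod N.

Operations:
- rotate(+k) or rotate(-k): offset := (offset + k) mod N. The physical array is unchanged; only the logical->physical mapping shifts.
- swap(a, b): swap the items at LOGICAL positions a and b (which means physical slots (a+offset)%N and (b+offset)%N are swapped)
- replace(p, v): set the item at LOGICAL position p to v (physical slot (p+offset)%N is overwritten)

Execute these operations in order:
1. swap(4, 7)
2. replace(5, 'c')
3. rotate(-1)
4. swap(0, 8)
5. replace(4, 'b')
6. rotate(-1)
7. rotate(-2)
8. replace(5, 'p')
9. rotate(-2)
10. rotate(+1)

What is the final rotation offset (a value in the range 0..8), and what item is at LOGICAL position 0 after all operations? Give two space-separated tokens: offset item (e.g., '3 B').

Answer: 4 H

Derivation:
After op 1 (swap(4, 7)): offset=0, physical=[A,B,C,D,H,F,G,E,I], logical=[A,B,C,D,H,F,G,E,I]
After op 2 (replace(5, 'c')): offset=0, physical=[A,B,C,D,H,c,G,E,I], logical=[A,B,C,D,H,c,G,E,I]
After op 3 (rotate(-1)): offset=8, physical=[A,B,C,D,H,c,G,E,I], logical=[I,A,B,C,D,H,c,G,E]
After op 4 (swap(0, 8)): offset=8, physical=[A,B,C,D,H,c,G,I,E], logical=[E,A,B,C,D,H,c,G,I]
After op 5 (replace(4, 'b')): offset=8, physical=[A,B,C,b,H,c,G,I,E], logical=[E,A,B,C,b,H,c,G,I]
After op 6 (rotate(-1)): offset=7, physical=[A,B,C,b,H,c,G,I,E], logical=[I,E,A,B,C,b,H,c,G]
After op 7 (rotate(-2)): offset=5, physical=[A,B,C,b,H,c,G,I,E], logical=[c,G,I,E,A,B,C,b,H]
After op 8 (replace(5, 'p')): offset=5, physical=[A,p,C,b,H,c,G,I,E], logical=[c,G,I,E,A,p,C,b,H]
After op 9 (rotate(-2)): offset=3, physical=[A,p,C,b,H,c,G,I,E], logical=[b,H,c,G,I,E,A,p,C]
After op 10 (rotate(+1)): offset=4, physical=[A,p,C,b,H,c,G,I,E], logical=[H,c,G,I,E,A,p,C,b]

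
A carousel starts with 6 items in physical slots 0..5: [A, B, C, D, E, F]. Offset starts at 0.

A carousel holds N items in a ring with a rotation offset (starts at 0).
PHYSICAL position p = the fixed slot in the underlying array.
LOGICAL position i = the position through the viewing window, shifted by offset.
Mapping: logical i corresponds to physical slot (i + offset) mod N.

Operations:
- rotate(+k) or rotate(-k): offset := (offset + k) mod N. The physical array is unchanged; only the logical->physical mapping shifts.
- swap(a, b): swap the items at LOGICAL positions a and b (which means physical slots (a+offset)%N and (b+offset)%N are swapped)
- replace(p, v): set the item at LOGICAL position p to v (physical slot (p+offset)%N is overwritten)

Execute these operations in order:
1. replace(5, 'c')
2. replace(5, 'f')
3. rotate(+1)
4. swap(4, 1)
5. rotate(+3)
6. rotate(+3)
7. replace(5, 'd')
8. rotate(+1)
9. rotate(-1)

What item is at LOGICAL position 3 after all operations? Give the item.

After op 1 (replace(5, 'c')): offset=0, physical=[A,B,C,D,E,c], logical=[A,B,C,D,E,c]
After op 2 (replace(5, 'f')): offset=0, physical=[A,B,C,D,E,f], logical=[A,B,C,D,E,f]
After op 3 (rotate(+1)): offset=1, physical=[A,B,C,D,E,f], logical=[B,C,D,E,f,A]
After op 4 (swap(4, 1)): offset=1, physical=[A,B,f,D,E,C], logical=[B,f,D,E,C,A]
After op 5 (rotate(+3)): offset=4, physical=[A,B,f,D,E,C], logical=[E,C,A,B,f,D]
After op 6 (rotate(+3)): offset=1, physical=[A,B,f,D,E,C], logical=[B,f,D,E,C,A]
After op 7 (replace(5, 'd')): offset=1, physical=[d,B,f,D,E,C], logical=[B,f,D,E,C,d]
After op 8 (rotate(+1)): offset=2, physical=[d,B,f,D,E,C], logical=[f,D,E,C,d,B]
After op 9 (rotate(-1)): offset=1, physical=[d,B,f,D,E,C], logical=[B,f,D,E,C,d]

Answer: E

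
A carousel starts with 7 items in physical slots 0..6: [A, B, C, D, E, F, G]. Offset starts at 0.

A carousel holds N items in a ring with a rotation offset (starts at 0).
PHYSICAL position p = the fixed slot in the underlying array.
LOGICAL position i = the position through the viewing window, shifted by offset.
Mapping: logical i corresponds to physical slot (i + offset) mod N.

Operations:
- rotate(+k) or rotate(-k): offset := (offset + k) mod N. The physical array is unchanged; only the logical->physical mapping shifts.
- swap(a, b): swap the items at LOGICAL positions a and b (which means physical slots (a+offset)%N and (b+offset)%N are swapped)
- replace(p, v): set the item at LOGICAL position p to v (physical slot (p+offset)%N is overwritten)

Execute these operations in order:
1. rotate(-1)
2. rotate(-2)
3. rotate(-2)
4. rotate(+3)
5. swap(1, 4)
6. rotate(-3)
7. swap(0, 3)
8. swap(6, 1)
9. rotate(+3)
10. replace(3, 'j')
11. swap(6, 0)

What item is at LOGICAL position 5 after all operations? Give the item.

Answer: B

Derivation:
After op 1 (rotate(-1)): offset=6, physical=[A,B,C,D,E,F,G], logical=[G,A,B,C,D,E,F]
After op 2 (rotate(-2)): offset=4, physical=[A,B,C,D,E,F,G], logical=[E,F,G,A,B,C,D]
After op 3 (rotate(-2)): offset=2, physical=[A,B,C,D,E,F,G], logical=[C,D,E,F,G,A,B]
After op 4 (rotate(+3)): offset=5, physical=[A,B,C,D,E,F,G], logical=[F,G,A,B,C,D,E]
After op 5 (swap(1, 4)): offset=5, physical=[A,B,G,D,E,F,C], logical=[F,C,A,B,G,D,E]
After op 6 (rotate(-3)): offset=2, physical=[A,B,G,D,E,F,C], logical=[G,D,E,F,C,A,B]
After op 7 (swap(0, 3)): offset=2, physical=[A,B,F,D,E,G,C], logical=[F,D,E,G,C,A,B]
After op 8 (swap(6, 1)): offset=2, physical=[A,D,F,B,E,G,C], logical=[F,B,E,G,C,A,D]
After op 9 (rotate(+3)): offset=5, physical=[A,D,F,B,E,G,C], logical=[G,C,A,D,F,B,E]
After op 10 (replace(3, 'j')): offset=5, physical=[A,j,F,B,E,G,C], logical=[G,C,A,j,F,B,E]
After op 11 (swap(6, 0)): offset=5, physical=[A,j,F,B,G,E,C], logical=[E,C,A,j,F,B,G]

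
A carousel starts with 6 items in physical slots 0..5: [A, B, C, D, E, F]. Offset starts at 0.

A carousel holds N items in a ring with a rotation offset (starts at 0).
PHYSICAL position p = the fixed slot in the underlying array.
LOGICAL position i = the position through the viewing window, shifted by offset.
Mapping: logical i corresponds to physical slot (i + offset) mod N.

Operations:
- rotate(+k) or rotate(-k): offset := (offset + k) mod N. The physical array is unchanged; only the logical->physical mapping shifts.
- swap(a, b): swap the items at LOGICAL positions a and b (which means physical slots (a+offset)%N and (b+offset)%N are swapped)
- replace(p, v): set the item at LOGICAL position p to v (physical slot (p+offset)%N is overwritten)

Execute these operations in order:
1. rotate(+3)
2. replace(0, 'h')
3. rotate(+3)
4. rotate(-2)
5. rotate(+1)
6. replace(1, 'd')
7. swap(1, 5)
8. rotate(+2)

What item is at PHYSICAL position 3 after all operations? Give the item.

Answer: h

Derivation:
After op 1 (rotate(+3)): offset=3, physical=[A,B,C,D,E,F], logical=[D,E,F,A,B,C]
After op 2 (replace(0, 'h')): offset=3, physical=[A,B,C,h,E,F], logical=[h,E,F,A,B,C]
After op 3 (rotate(+3)): offset=0, physical=[A,B,C,h,E,F], logical=[A,B,C,h,E,F]
After op 4 (rotate(-2)): offset=4, physical=[A,B,C,h,E,F], logical=[E,F,A,B,C,h]
After op 5 (rotate(+1)): offset=5, physical=[A,B,C,h,E,F], logical=[F,A,B,C,h,E]
After op 6 (replace(1, 'd')): offset=5, physical=[d,B,C,h,E,F], logical=[F,d,B,C,h,E]
After op 7 (swap(1, 5)): offset=5, physical=[E,B,C,h,d,F], logical=[F,E,B,C,h,d]
After op 8 (rotate(+2)): offset=1, physical=[E,B,C,h,d,F], logical=[B,C,h,d,F,E]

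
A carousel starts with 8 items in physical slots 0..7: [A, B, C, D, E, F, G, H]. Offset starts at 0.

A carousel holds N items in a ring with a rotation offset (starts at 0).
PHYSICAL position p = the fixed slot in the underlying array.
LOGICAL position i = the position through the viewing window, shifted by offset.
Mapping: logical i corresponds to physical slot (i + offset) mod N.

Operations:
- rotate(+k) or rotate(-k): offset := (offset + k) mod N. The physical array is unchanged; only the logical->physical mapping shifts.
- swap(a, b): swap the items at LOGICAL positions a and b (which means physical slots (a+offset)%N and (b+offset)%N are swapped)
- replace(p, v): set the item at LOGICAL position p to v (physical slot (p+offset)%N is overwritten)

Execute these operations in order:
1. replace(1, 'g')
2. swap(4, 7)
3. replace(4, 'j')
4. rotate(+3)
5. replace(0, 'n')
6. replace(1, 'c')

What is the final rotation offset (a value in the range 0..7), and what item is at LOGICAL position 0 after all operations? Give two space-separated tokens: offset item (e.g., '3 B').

After op 1 (replace(1, 'g')): offset=0, physical=[A,g,C,D,E,F,G,H], logical=[A,g,C,D,E,F,G,H]
After op 2 (swap(4, 7)): offset=0, physical=[A,g,C,D,H,F,G,E], logical=[A,g,C,D,H,F,G,E]
After op 3 (replace(4, 'j')): offset=0, physical=[A,g,C,D,j,F,G,E], logical=[A,g,C,D,j,F,G,E]
After op 4 (rotate(+3)): offset=3, physical=[A,g,C,D,j,F,G,E], logical=[D,j,F,G,E,A,g,C]
After op 5 (replace(0, 'n')): offset=3, physical=[A,g,C,n,j,F,G,E], logical=[n,j,F,G,E,A,g,C]
After op 6 (replace(1, 'c')): offset=3, physical=[A,g,C,n,c,F,G,E], logical=[n,c,F,G,E,A,g,C]

Answer: 3 n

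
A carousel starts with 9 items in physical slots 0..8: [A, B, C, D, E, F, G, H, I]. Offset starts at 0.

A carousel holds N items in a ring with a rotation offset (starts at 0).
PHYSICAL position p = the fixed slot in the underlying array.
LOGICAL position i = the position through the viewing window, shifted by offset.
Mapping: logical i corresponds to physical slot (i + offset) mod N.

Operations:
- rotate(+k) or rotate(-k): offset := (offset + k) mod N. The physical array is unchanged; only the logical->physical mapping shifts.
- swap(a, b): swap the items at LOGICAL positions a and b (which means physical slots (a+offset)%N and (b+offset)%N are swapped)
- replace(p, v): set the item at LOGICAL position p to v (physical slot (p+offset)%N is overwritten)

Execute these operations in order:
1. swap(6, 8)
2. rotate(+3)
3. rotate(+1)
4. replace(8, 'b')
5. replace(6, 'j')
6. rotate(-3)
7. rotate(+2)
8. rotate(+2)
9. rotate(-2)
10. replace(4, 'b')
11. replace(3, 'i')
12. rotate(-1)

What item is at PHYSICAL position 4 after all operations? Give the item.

Answer: E

Derivation:
After op 1 (swap(6, 8)): offset=0, physical=[A,B,C,D,E,F,I,H,G], logical=[A,B,C,D,E,F,I,H,G]
After op 2 (rotate(+3)): offset=3, physical=[A,B,C,D,E,F,I,H,G], logical=[D,E,F,I,H,G,A,B,C]
After op 3 (rotate(+1)): offset=4, physical=[A,B,C,D,E,F,I,H,G], logical=[E,F,I,H,G,A,B,C,D]
After op 4 (replace(8, 'b')): offset=4, physical=[A,B,C,b,E,F,I,H,G], logical=[E,F,I,H,G,A,B,C,b]
After op 5 (replace(6, 'j')): offset=4, physical=[A,j,C,b,E,F,I,H,G], logical=[E,F,I,H,G,A,j,C,b]
After op 6 (rotate(-3)): offset=1, physical=[A,j,C,b,E,F,I,H,G], logical=[j,C,b,E,F,I,H,G,A]
After op 7 (rotate(+2)): offset=3, physical=[A,j,C,b,E,F,I,H,G], logical=[b,E,F,I,H,G,A,j,C]
After op 8 (rotate(+2)): offset=5, physical=[A,j,C,b,E,F,I,H,G], logical=[F,I,H,G,A,j,C,b,E]
After op 9 (rotate(-2)): offset=3, physical=[A,j,C,b,E,F,I,H,G], logical=[b,E,F,I,H,G,A,j,C]
After op 10 (replace(4, 'b')): offset=3, physical=[A,j,C,b,E,F,I,b,G], logical=[b,E,F,I,b,G,A,j,C]
After op 11 (replace(3, 'i')): offset=3, physical=[A,j,C,b,E,F,i,b,G], logical=[b,E,F,i,b,G,A,j,C]
After op 12 (rotate(-1)): offset=2, physical=[A,j,C,b,E,F,i,b,G], logical=[C,b,E,F,i,b,G,A,j]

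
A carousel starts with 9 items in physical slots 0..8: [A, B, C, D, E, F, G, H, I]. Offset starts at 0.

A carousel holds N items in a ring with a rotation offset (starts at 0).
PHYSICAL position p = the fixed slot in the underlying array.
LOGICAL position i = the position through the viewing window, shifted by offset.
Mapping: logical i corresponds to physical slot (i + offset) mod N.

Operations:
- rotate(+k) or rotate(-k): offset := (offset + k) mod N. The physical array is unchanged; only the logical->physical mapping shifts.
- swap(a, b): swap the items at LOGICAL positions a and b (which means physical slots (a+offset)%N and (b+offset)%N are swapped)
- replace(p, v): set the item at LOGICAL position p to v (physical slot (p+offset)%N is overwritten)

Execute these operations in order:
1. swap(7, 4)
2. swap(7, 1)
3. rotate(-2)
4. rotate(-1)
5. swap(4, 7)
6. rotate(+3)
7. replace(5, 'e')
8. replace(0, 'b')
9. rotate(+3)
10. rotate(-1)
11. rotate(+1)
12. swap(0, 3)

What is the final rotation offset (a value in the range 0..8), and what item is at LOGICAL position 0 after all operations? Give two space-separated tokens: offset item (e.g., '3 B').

After op 1 (swap(7, 4)): offset=0, physical=[A,B,C,D,H,F,G,E,I], logical=[A,B,C,D,H,F,G,E,I]
After op 2 (swap(7, 1)): offset=0, physical=[A,E,C,D,H,F,G,B,I], logical=[A,E,C,D,H,F,G,B,I]
After op 3 (rotate(-2)): offset=7, physical=[A,E,C,D,H,F,G,B,I], logical=[B,I,A,E,C,D,H,F,G]
After op 4 (rotate(-1)): offset=6, physical=[A,E,C,D,H,F,G,B,I], logical=[G,B,I,A,E,C,D,H,F]
After op 5 (swap(4, 7)): offset=6, physical=[A,H,C,D,E,F,G,B,I], logical=[G,B,I,A,H,C,D,E,F]
After op 6 (rotate(+3)): offset=0, physical=[A,H,C,D,E,F,G,B,I], logical=[A,H,C,D,E,F,G,B,I]
After op 7 (replace(5, 'e')): offset=0, physical=[A,H,C,D,E,e,G,B,I], logical=[A,H,C,D,E,e,G,B,I]
After op 8 (replace(0, 'b')): offset=0, physical=[b,H,C,D,E,e,G,B,I], logical=[b,H,C,D,E,e,G,B,I]
After op 9 (rotate(+3)): offset=3, physical=[b,H,C,D,E,e,G,B,I], logical=[D,E,e,G,B,I,b,H,C]
After op 10 (rotate(-1)): offset=2, physical=[b,H,C,D,E,e,G,B,I], logical=[C,D,E,e,G,B,I,b,H]
After op 11 (rotate(+1)): offset=3, physical=[b,H,C,D,E,e,G,B,I], logical=[D,E,e,G,B,I,b,H,C]
After op 12 (swap(0, 3)): offset=3, physical=[b,H,C,G,E,e,D,B,I], logical=[G,E,e,D,B,I,b,H,C]

Answer: 3 G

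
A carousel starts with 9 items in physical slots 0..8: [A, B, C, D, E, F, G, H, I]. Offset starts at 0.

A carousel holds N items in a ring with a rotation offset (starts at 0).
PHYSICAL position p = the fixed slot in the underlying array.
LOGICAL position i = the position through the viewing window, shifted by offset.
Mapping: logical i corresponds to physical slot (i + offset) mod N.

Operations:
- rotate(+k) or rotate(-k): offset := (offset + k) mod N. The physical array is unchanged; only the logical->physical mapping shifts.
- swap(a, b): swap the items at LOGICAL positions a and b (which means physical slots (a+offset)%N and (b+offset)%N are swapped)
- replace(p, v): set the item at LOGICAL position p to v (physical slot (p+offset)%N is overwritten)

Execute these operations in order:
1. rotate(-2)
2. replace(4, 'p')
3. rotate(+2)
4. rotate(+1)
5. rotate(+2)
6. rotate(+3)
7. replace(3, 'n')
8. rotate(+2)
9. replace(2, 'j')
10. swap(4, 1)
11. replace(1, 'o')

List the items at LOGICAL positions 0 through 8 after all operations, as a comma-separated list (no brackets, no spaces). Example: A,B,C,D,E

Answer: I,o,j,p,n,E,F,G,H

Derivation:
After op 1 (rotate(-2)): offset=7, physical=[A,B,C,D,E,F,G,H,I], logical=[H,I,A,B,C,D,E,F,G]
After op 2 (replace(4, 'p')): offset=7, physical=[A,B,p,D,E,F,G,H,I], logical=[H,I,A,B,p,D,E,F,G]
After op 3 (rotate(+2)): offset=0, physical=[A,B,p,D,E,F,G,H,I], logical=[A,B,p,D,E,F,G,H,I]
After op 4 (rotate(+1)): offset=1, physical=[A,B,p,D,E,F,G,H,I], logical=[B,p,D,E,F,G,H,I,A]
After op 5 (rotate(+2)): offset=3, physical=[A,B,p,D,E,F,G,H,I], logical=[D,E,F,G,H,I,A,B,p]
After op 6 (rotate(+3)): offset=6, physical=[A,B,p,D,E,F,G,H,I], logical=[G,H,I,A,B,p,D,E,F]
After op 7 (replace(3, 'n')): offset=6, physical=[n,B,p,D,E,F,G,H,I], logical=[G,H,I,n,B,p,D,E,F]
After op 8 (rotate(+2)): offset=8, physical=[n,B,p,D,E,F,G,H,I], logical=[I,n,B,p,D,E,F,G,H]
After op 9 (replace(2, 'j')): offset=8, physical=[n,j,p,D,E,F,G,H,I], logical=[I,n,j,p,D,E,F,G,H]
After op 10 (swap(4, 1)): offset=8, physical=[D,j,p,n,E,F,G,H,I], logical=[I,D,j,p,n,E,F,G,H]
After op 11 (replace(1, 'o')): offset=8, physical=[o,j,p,n,E,F,G,H,I], logical=[I,o,j,p,n,E,F,G,H]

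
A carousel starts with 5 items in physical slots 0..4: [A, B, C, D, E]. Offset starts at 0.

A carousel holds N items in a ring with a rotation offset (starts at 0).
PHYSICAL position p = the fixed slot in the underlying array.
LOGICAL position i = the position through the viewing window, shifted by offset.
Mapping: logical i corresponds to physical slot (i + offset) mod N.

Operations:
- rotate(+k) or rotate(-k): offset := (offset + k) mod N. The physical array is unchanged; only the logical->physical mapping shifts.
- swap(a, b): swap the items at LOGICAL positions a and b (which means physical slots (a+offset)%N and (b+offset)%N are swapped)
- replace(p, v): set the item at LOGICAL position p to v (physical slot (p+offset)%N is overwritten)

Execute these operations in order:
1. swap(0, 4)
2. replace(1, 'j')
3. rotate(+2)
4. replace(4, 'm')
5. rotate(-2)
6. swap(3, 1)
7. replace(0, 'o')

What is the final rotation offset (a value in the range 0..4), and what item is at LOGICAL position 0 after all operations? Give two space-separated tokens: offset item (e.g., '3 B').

Answer: 0 o

Derivation:
After op 1 (swap(0, 4)): offset=0, physical=[E,B,C,D,A], logical=[E,B,C,D,A]
After op 2 (replace(1, 'j')): offset=0, physical=[E,j,C,D,A], logical=[E,j,C,D,A]
After op 3 (rotate(+2)): offset=2, physical=[E,j,C,D,A], logical=[C,D,A,E,j]
After op 4 (replace(4, 'm')): offset=2, physical=[E,m,C,D,A], logical=[C,D,A,E,m]
After op 5 (rotate(-2)): offset=0, physical=[E,m,C,D,A], logical=[E,m,C,D,A]
After op 6 (swap(3, 1)): offset=0, physical=[E,D,C,m,A], logical=[E,D,C,m,A]
After op 7 (replace(0, 'o')): offset=0, physical=[o,D,C,m,A], logical=[o,D,C,m,A]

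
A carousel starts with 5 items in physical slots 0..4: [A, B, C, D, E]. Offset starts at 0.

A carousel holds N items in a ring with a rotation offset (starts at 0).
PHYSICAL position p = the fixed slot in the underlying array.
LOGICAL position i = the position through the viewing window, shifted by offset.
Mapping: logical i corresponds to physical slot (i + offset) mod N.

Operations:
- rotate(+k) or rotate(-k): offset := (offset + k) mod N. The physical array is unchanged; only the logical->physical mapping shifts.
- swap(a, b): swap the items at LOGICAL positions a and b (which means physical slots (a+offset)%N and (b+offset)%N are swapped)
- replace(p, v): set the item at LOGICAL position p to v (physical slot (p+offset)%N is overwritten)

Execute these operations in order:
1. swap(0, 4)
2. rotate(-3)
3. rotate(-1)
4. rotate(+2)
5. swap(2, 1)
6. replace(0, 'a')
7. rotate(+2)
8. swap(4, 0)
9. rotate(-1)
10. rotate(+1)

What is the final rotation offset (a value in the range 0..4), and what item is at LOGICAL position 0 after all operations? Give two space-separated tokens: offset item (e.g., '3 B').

Answer: 0 E

Derivation:
After op 1 (swap(0, 4)): offset=0, physical=[E,B,C,D,A], logical=[E,B,C,D,A]
After op 2 (rotate(-3)): offset=2, physical=[E,B,C,D,A], logical=[C,D,A,E,B]
After op 3 (rotate(-1)): offset=1, physical=[E,B,C,D,A], logical=[B,C,D,A,E]
After op 4 (rotate(+2)): offset=3, physical=[E,B,C,D,A], logical=[D,A,E,B,C]
After op 5 (swap(2, 1)): offset=3, physical=[A,B,C,D,E], logical=[D,E,A,B,C]
After op 6 (replace(0, 'a')): offset=3, physical=[A,B,C,a,E], logical=[a,E,A,B,C]
After op 7 (rotate(+2)): offset=0, physical=[A,B,C,a,E], logical=[A,B,C,a,E]
After op 8 (swap(4, 0)): offset=0, physical=[E,B,C,a,A], logical=[E,B,C,a,A]
After op 9 (rotate(-1)): offset=4, physical=[E,B,C,a,A], logical=[A,E,B,C,a]
After op 10 (rotate(+1)): offset=0, physical=[E,B,C,a,A], logical=[E,B,C,a,A]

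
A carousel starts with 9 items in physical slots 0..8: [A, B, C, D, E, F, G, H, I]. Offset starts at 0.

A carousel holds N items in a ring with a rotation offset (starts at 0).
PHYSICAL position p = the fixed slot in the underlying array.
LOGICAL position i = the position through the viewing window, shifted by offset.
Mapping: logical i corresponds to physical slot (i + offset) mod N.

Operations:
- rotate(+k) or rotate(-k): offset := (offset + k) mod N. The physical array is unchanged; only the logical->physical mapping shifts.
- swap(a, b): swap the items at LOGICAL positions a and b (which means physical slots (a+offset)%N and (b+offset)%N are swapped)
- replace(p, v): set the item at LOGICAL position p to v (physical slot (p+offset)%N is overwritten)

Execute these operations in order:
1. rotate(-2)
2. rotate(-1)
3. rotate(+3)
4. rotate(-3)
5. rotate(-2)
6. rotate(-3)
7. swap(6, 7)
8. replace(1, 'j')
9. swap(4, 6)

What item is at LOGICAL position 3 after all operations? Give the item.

After op 1 (rotate(-2)): offset=7, physical=[A,B,C,D,E,F,G,H,I], logical=[H,I,A,B,C,D,E,F,G]
After op 2 (rotate(-1)): offset=6, physical=[A,B,C,D,E,F,G,H,I], logical=[G,H,I,A,B,C,D,E,F]
After op 3 (rotate(+3)): offset=0, physical=[A,B,C,D,E,F,G,H,I], logical=[A,B,C,D,E,F,G,H,I]
After op 4 (rotate(-3)): offset=6, physical=[A,B,C,D,E,F,G,H,I], logical=[G,H,I,A,B,C,D,E,F]
After op 5 (rotate(-2)): offset=4, physical=[A,B,C,D,E,F,G,H,I], logical=[E,F,G,H,I,A,B,C,D]
After op 6 (rotate(-3)): offset=1, physical=[A,B,C,D,E,F,G,H,I], logical=[B,C,D,E,F,G,H,I,A]
After op 7 (swap(6, 7)): offset=1, physical=[A,B,C,D,E,F,G,I,H], logical=[B,C,D,E,F,G,I,H,A]
After op 8 (replace(1, 'j')): offset=1, physical=[A,B,j,D,E,F,G,I,H], logical=[B,j,D,E,F,G,I,H,A]
After op 9 (swap(4, 6)): offset=1, physical=[A,B,j,D,E,I,G,F,H], logical=[B,j,D,E,I,G,F,H,A]

Answer: E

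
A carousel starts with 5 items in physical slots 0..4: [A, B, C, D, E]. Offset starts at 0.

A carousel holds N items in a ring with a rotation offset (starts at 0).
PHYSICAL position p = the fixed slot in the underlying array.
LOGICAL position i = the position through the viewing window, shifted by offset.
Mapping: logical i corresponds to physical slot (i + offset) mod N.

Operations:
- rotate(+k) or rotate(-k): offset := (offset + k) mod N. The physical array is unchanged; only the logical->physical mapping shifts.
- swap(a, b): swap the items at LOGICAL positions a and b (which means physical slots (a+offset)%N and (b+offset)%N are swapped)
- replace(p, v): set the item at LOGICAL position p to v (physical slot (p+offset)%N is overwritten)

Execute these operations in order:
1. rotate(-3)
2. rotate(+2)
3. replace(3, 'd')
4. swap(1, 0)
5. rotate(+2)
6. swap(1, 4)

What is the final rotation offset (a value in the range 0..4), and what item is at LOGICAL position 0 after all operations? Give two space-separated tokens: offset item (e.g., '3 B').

Answer: 1 B

Derivation:
After op 1 (rotate(-3)): offset=2, physical=[A,B,C,D,E], logical=[C,D,E,A,B]
After op 2 (rotate(+2)): offset=4, physical=[A,B,C,D,E], logical=[E,A,B,C,D]
After op 3 (replace(3, 'd')): offset=4, physical=[A,B,d,D,E], logical=[E,A,B,d,D]
After op 4 (swap(1, 0)): offset=4, physical=[E,B,d,D,A], logical=[A,E,B,d,D]
After op 5 (rotate(+2)): offset=1, physical=[E,B,d,D,A], logical=[B,d,D,A,E]
After op 6 (swap(1, 4)): offset=1, physical=[d,B,E,D,A], logical=[B,E,D,A,d]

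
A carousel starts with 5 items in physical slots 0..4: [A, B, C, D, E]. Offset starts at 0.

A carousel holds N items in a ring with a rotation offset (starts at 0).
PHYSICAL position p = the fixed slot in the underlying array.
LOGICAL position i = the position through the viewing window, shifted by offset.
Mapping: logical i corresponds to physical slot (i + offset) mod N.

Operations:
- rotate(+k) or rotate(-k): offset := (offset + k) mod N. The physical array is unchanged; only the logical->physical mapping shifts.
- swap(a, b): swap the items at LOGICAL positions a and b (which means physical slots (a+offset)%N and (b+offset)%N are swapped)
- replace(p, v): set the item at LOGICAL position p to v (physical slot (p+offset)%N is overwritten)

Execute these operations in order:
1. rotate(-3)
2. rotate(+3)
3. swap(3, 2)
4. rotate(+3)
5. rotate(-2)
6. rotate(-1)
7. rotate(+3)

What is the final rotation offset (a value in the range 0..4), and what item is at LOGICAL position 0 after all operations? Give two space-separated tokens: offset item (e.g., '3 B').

Answer: 3 C

Derivation:
After op 1 (rotate(-3)): offset=2, physical=[A,B,C,D,E], logical=[C,D,E,A,B]
After op 2 (rotate(+3)): offset=0, physical=[A,B,C,D,E], logical=[A,B,C,D,E]
After op 3 (swap(3, 2)): offset=0, physical=[A,B,D,C,E], logical=[A,B,D,C,E]
After op 4 (rotate(+3)): offset=3, physical=[A,B,D,C,E], logical=[C,E,A,B,D]
After op 5 (rotate(-2)): offset=1, physical=[A,B,D,C,E], logical=[B,D,C,E,A]
After op 6 (rotate(-1)): offset=0, physical=[A,B,D,C,E], logical=[A,B,D,C,E]
After op 7 (rotate(+3)): offset=3, physical=[A,B,D,C,E], logical=[C,E,A,B,D]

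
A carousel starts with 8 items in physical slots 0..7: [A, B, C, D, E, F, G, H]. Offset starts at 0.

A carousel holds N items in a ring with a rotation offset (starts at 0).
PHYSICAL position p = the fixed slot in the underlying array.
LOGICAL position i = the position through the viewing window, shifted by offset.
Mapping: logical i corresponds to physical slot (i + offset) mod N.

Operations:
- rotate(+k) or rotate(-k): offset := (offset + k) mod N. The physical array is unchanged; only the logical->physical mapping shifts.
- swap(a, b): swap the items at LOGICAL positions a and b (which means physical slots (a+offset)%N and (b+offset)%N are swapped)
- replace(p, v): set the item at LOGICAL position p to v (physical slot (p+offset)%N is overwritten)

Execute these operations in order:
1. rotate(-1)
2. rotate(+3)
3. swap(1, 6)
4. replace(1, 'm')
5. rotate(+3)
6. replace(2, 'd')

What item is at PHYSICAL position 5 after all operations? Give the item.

After op 1 (rotate(-1)): offset=7, physical=[A,B,C,D,E,F,G,H], logical=[H,A,B,C,D,E,F,G]
After op 2 (rotate(+3)): offset=2, physical=[A,B,C,D,E,F,G,H], logical=[C,D,E,F,G,H,A,B]
After op 3 (swap(1, 6)): offset=2, physical=[D,B,C,A,E,F,G,H], logical=[C,A,E,F,G,H,D,B]
After op 4 (replace(1, 'm')): offset=2, physical=[D,B,C,m,E,F,G,H], logical=[C,m,E,F,G,H,D,B]
After op 5 (rotate(+3)): offset=5, physical=[D,B,C,m,E,F,G,H], logical=[F,G,H,D,B,C,m,E]
After op 6 (replace(2, 'd')): offset=5, physical=[D,B,C,m,E,F,G,d], logical=[F,G,d,D,B,C,m,E]

Answer: F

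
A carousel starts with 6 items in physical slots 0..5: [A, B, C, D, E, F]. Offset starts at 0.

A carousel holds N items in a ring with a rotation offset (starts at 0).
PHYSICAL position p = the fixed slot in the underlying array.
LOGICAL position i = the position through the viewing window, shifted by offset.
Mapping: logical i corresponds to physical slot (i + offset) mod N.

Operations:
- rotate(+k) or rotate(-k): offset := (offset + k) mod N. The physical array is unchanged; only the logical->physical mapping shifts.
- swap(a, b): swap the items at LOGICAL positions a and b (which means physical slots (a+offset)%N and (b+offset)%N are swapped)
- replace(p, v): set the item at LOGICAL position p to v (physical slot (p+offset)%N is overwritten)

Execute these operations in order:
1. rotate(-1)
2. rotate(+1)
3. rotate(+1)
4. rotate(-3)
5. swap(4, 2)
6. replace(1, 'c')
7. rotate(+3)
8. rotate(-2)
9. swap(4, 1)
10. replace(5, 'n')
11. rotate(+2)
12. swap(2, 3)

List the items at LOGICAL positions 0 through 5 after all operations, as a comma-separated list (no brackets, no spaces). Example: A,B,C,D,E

Answer: B,A,n,C,c,D

Derivation:
After op 1 (rotate(-1)): offset=5, physical=[A,B,C,D,E,F], logical=[F,A,B,C,D,E]
After op 2 (rotate(+1)): offset=0, physical=[A,B,C,D,E,F], logical=[A,B,C,D,E,F]
After op 3 (rotate(+1)): offset=1, physical=[A,B,C,D,E,F], logical=[B,C,D,E,F,A]
After op 4 (rotate(-3)): offset=4, physical=[A,B,C,D,E,F], logical=[E,F,A,B,C,D]
After op 5 (swap(4, 2)): offset=4, physical=[C,B,A,D,E,F], logical=[E,F,C,B,A,D]
After op 6 (replace(1, 'c')): offset=4, physical=[C,B,A,D,E,c], logical=[E,c,C,B,A,D]
After op 7 (rotate(+3)): offset=1, physical=[C,B,A,D,E,c], logical=[B,A,D,E,c,C]
After op 8 (rotate(-2)): offset=5, physical=[C,B,A,D,E,c], logical=[c,C,B,A,D,E]
After op 9 (swap(4, 1)): offset=5, physical=[D,B,A,C,E,c], logical=[c,D,B,A,C,E]
After op 10 (replace(5, 'n')): offset=5, physical=[D,B,A,C,n,c], logical=[c,D,B,A,C,n]
After op 11 (rotate(+2)): offset=1, physical=[D,B,A,C,n,c], logical=[B,A,C,n,c,D]
After op 12 (swap(2, 3)): offset=1, physical=[D,B,A,n,C,c], logical=[B,A,n,C,c,D]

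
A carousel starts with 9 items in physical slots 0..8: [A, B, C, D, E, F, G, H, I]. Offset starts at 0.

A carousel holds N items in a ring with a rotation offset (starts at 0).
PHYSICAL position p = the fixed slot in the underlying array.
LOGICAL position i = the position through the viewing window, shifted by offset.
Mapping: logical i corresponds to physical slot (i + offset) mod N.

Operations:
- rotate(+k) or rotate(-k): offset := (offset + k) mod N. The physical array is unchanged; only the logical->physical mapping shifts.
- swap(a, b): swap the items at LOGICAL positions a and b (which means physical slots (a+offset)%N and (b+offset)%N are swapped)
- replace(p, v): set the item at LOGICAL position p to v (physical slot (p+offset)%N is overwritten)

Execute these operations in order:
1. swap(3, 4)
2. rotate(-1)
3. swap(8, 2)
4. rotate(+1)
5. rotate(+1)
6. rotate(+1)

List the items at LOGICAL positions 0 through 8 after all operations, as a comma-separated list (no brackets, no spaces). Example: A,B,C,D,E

After op 1 (swap(3, 4)): offset=0, physical=[A,B,C,E,D,F,G,H,I], logical=[A,B,C,E,D,F,G,H,I]
After op 2 (rotate(-1)): offset=8, physical=[A,B,C,E,D,F,G,H,I], logical=[I,A,B,C,E,D,F,G,H]
After op 3 (swap(8, 2)): offset=8, physical=[A,H,C,E,D,F,G,B,I], logical=[I,A,H,C,E,D,F,G,B]
After op 4 (rotate(+1)): offset=0, physical=[A,H,C,E,D,F,G,B,I], logical=[A,H,C,E,D,F,G,B,I]
After op 5 (rotate(+1)): offset=1, physical=[A,H,C,E,D,F,G,B,I], logical=[H,C,E,D,F,G,B,I,A]
After op 6 (rotate(+1)): offset=2, physical=[A,H,C,E,D,F,G,B,I], logical=[C,E,D,F,G,B,I,A,H]

Answer: C,E,D,F,G,B,I,A,H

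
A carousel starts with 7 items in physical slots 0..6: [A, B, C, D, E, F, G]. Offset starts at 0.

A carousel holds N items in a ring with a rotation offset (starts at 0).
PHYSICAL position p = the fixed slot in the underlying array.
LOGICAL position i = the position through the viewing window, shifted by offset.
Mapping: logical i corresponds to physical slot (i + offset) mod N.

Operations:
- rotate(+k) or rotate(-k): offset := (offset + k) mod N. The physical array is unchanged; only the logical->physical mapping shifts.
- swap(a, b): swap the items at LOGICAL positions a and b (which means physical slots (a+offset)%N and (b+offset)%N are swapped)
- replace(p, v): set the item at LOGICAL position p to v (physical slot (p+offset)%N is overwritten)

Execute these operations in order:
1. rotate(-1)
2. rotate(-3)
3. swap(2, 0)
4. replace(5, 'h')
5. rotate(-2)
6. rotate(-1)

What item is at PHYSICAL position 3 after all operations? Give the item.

After op 1 (rotate(-1)): offset=6, physical=[A,B,C,D,E,F,G], logical=[G,A,B,C,D,E,F]
After op 2 (rotate(-3)): offset=3, physical=[A,B,C,D,E,F,G], logical=[D,E,F,G,A,B,C]
After op 3 (swap(2, 0)): offset=3, physical=[A,B,C,F,E,D,G], logical=[F,E,D,G,A,B,C]
After op 4 (replace(5, 'h')): offset=3, physical=[A,h,C,F,E,D,G], logical=[F,E,D,G,A,h,C]
After op 5 (rotate(-2)): offset=1, physical=[A,h,C,F,E,D,G], logical=[h,C,F,E,D,G,A]
After op 6 (rotate(-1)): offset=0, physical=[A,h,C,F,E,D,G], logical=[A,h,C,F,E,D,G]

Answer: F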